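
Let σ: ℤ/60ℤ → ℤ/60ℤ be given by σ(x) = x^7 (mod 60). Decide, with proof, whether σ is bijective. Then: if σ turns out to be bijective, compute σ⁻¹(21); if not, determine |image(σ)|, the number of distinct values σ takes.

σ(0) = 0^7 = 0.
σ(30): Repeated squaring mod 60: 30^1 ≡ 30, 30^2 ≡ 30² = 900 ≡ 0, 30^4 ≡ 0² = 0. Since 7 = 4 + 2 + 1, 30^7 ≡ 0·0·30: 0·0 = 0, then 0·30 = 0. So 30^7 ≡ 0 (mod 60).
So σ(0) = σ(30) = 0 while 0 ≠ 30, hence σ is not injective, hence not bijective.
Since σ is not bijective, we determine |image(σ)|. Computing x^7 mod 60 for each x (by repeated squaring, reducing mod 60 at every step), the values σ(0), σ(1), …, σ(59) are: 0, 1, 8, 27, 4, 5, 36, 43, 32, 9, 40, 11, 48, 37, 44, 15, 16, 53, 12, 19, 20, 21, 28, 47, 24, 25, 56, 3, 52, 29, 0, 31, 8, 57, 4, 35, 36, 13, 32, 39, 40, 41, 48, 7, 44, 45, 16, 23, 12, 49, 20, 51, 28, 17, 24, 55, 56, 33, 52, 59.
The distinct values are {0, 1, 3, 4, 5, 7, 8, 9, 11, 12, 13, 15, 16, 17, 19, 20, 21, 23, 24, 25, 27, 28, 29, 31, 32, 33, 35, 36, 37, 39, 40, 41, 43, 44, 45, 47, 48, 49, 51, 52, 53, 55, 56, 57, 59}; there are 45 of them.

45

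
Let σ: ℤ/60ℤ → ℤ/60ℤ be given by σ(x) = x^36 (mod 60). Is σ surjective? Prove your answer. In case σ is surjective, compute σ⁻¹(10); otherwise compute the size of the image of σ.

8

σ(2): Repeated squaring mod 60: 2^1 ≡ 2, 2^2 ≡ 2² = 4, 2^4 ≡ 4² = 16, 2^8 ≡ 16² = 256 ≡ 16, 2^16 ≡ 16² = 256 ≡ 16, 2^32 ≡ 16² = 256 ≡ 16. Since 36 = 32 + 4, 2^36 ≡ 16·16: 16·16 = 256 ≡ 16. So 2^36 ≡ 16 (mod 60).
σ(4): Repeated squaring mod 60: 4^1 ≡ 4, 4^2 ≡ 4² = 16, 4^4 ≡ 16² = 256 ≡ 16, 4^8 ≡ 16² = 256 ≡ 16, 4^16 ≡ 16² = 256 ≡ 16, 4^32 ≡ 16² = 256 ≡ 16. Since 36 = 32 + 4, 4^36 ≡ 16·16: 16·16 = 256 ≡ 16. So 4^36 ≡ 16 (mod 60).
So σ(2) = σ(4) = 16 while 2 ≠ 4, thus σ is not injective.
A non-injective map from the 60-element set ℤ/60ℤ to itself takes at most 59 distinct values, so it cannot be surjective. Thus σ is not surjective.
Since σ is not surjective, we determine |image(σ)|. Computing x^36 mod 60 for each x (by repeated squaring, reducing mod 60 at every step), the values σ(0), σ(1), …, σ(59) are: 0, 1, 16, 21, 16, 25, 36, 1, 16, 21, 40, 1, 36, 1, 16, 45, 16, 1, 36, 1, 40, 21, 16, 1, 36, 25, 16, 21, 16, 1, 0, 1, 16, 21, 16, 25, 36, 1, 16, 21, 40, 1, 36, 1, 16, 45, 16, 1, 36, 1, 40, 21, 16, 1, 36, 25, 16, 21, 16, 1.
The distinct values are {0, 1, 16, 21, 25, 36, 40, 45}; there are 8 of them.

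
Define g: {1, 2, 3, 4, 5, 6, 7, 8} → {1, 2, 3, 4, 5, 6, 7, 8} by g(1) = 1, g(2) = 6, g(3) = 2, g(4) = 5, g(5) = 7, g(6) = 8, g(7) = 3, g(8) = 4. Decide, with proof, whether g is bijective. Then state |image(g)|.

The values 1, 6, 2, 5, 7, 8, 3, 4 are a permutation of {1, 2, 3, 4, 5, 6, 7, 8}: each element appears exactly once.
So g is injective and surjective, hence bijective.
The image of g is {1, 2, 3, 4, 5, 6, 7, 8}, which has 8 elements.

8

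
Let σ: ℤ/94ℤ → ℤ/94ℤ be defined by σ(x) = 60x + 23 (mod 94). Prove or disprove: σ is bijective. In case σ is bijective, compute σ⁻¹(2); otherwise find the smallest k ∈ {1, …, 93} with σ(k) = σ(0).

47

We have gcd(60, 94) = 2 > 1. Taking s = 0 and t = 47: σ(0) = 23 and σ(47) = 60·47 + 23 = 2843 ≡ 23 (mod 94).
So σ(0) = σ(47) while 0 ≠ 47, thus σ is not injective, hence not bijective.
Since σ is not bijective, we find the least positive k with σ(k) = σ(0): this means 60k ≡ 0 (mod 94), i.e. 94 ∣ 60k. Since gcd(60, 94) = 2, dividing through by 2 this holds exactly when 47 ∣ 30k, and as gcd(30, 47) = 1, exactly when 47 ∣ k.
The smallest positive such k is 47.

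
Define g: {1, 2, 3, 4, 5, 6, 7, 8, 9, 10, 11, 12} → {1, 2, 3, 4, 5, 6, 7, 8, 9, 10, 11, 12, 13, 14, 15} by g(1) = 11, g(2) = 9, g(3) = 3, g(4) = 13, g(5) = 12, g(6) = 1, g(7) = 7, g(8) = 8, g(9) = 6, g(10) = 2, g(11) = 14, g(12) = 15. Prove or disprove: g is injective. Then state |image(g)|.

The values g(1), …, g(12) are 11, 9, 3, 13, 12, 1, 7, 8, 6, 2, 14, 15 — all distinct.
So g(s) = g(t) only when s = t, and g is injective.
The image of g is {1, 2, 3, 6, 7, 8, 9, 11, 12, 13, 14, 15}, which has 12 elements.

12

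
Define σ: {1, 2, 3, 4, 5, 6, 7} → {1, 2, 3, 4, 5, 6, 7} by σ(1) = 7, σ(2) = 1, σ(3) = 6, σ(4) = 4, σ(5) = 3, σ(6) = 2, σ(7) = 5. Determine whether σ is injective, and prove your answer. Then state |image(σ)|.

The values σ(1), …, σ(7) are 7, 1, 6, 4, 3, 2, 5 — all distinct.
So σ(a) = σ(b) only when a = b, and σ is injective.
The image of σ is {1, 2, 3, 4, 5, 6, 7}, which has 7 elements.

7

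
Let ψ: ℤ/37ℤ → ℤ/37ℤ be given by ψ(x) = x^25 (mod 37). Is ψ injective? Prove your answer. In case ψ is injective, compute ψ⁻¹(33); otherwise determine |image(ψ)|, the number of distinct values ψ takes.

34

Since 37 is prime, the nonzero elements of ℤ/37ℤ form a cyclic group of order 36.
As gcd(25, 36) = 1, raising to the 25th power is a bijection on this group: if s^25 ≡ t^25 then (st^{−1})^25 = 1, and the only element of order dividing gcd(25, 36) = 1 is 1, so s = t.
With ψ(0) = 0 this makes ψ injective on all of ℤ/37ℤ, hence bijective (finite equal-size domain and codomain). In particular ψ is injective.
Since ψ is injective, we find the preimage of 33. The inverse of x ↦ x^25 on (ℤ/37ℤ)^× is x ↦ x^13, because 25·13 = 325 = 9·36 + 1 ≡ 1 (mod 36) and x^{36} = 1 for x ≠ 0 (Fermat). So ψ⁻¹(33) = 33^13 mod 37.
Repeated squaring mod 37: 33^1 ≡ 33, 33^2 ≡ 33² = 1089 ≡ 16, 33^4 ≡ 16² = 256 ≡ 34, 33^8 ≡ 34² = 1156 ≡ 9. Since 13 = 8 + 4 + 1, 33^13 ≡ 9·34·33: 9·34 = 306 ≡ 10, then 10·33 = 330 ≡ 34. So 33^13 ≡ 34 (mod 37).
Hence ψ⁻¹(33) = 34.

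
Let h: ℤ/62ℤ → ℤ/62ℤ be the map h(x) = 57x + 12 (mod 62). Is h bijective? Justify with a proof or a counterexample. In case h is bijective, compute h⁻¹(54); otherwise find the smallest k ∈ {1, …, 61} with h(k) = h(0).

4

If h(u) = h(v), then 57u ≡ 57v (mod 62). Because gcd(57, 62) = 1, we may cancel 57 to get u ≡ v (mod 62).
We now compute 57⁻¹ mod 62 explicitly. Euclid's algorithm: 62 = 1·57 + 5, 57 = 11·5 + 2, 5 = 2·2 + 1; back-substituting gives 1 = 37·57 − 34·62, so 57⁻¹ ≡ 37 (mod 62).
Then y ↦ 37(y − 12) is a two-sided inverse to h, so every y ∈ ℤ/62ℤ has a preimage.
So h is bijective.
Since h is bijective, we compute h⁻¹(54): solve 57x + 12 ≡ 54 (mod 62), i.e. 57x ≡ 42 (mod 62).
Multiplying by 57⁻¹ = 37 gives x ≡ 37·42 = 1554 = 25·62 + 4 ≡ 4 (mod 62).
Check: h(4) = 57·4 + 12 = 240 = 3·62 + 54 ≡ 54 (mod 62).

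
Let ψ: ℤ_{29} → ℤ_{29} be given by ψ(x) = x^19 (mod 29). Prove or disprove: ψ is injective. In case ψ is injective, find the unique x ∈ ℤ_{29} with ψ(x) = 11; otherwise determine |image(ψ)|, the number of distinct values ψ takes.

26

Since 29 is prime, the nonzero elements of ℤ_{29} form a cyclic group of order 28.
As gcd(19, 28) = 1, raising to the 19th power is a bijection on this group: if u^19 ≡ v^19 then (uv^{−1})^19 = 1, and the only element of order dividing gcd(19, 28) = 1 is 1, so u = v.
With ψ(0) = 0 this makes ψ injective on all of ℤ_{29}, hence bijective (finite equal-size domain and codomain). In particular ψ is injective.
Since ψ is injective, we find the preimage of 11. The inverse of x ↦ x^19 on (ℤ_{29})^× is x ↦ x^3, because 19·3 = 57 = 2·28 + 1 ≡ 1 (mod 28) and x^{28} = 1 for x ≠ 0 (Fermat). So ψ⁻¹(11) = 11^3 mod 29.
Repeated squaring mod 29: 11^1 ≡ 11, 11^2 ≡ 11² = 121 ≡ 5. Since 3 = 2 + 1, 11^3 ≡ 5·11: 5·11 = 55 ≡ 26. So 11^3 ≡ 26 (mod 29).
Hence ψ⁻¹(11) = 26.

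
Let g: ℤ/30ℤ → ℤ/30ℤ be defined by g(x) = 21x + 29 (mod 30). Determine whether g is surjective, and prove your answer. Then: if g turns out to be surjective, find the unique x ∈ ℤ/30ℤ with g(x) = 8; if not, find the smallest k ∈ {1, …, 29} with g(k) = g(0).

10

Since gcd(21, 30) = 3, we have 21x ≡ 0 (mod 3) for all x, so g(x) ≡ 2 (mod 3).
But 0 ≢ 2 (mod 3), so 0 ∈ ℤ/30ℤ has no preimage. So g is not surjective.
Since g is not surjective, we find the least positive k with g(k) = g(0): this means 21k ≡ 0 (mod 30), i.e. 30 ∣ 21k. Since gcd(21, 30) = 3, dividing through by 3 this holds exactly when 10 ∣ 7k, and as gcd(7, 10) = 1, exactly when 10 ∣ k.
The smallest positive such k is 10.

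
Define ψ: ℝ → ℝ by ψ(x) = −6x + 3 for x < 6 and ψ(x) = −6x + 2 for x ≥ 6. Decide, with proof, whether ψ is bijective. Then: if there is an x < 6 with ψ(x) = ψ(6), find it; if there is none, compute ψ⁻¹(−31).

17/3

Both pieces are strictly decreasing (slopes −6 and −6), so each is injective on its own interval.
The left piece maps (−∞, 6) onto (−33, ∞); the right piece maps [6, ∞) onto (−∞, −34].
The images leave a gap (−33 has no preimage), so ψ is not surjective, hence not bijective.
Because the two images are disjoint, no x < 6 has ψ(x) = ψ(6), so we compute ψ⁻¹(−31): −31 lies in (−33, ∞), so solve −6x + 3 = −31: x = (−31 − 3)/(−6) = 17/3.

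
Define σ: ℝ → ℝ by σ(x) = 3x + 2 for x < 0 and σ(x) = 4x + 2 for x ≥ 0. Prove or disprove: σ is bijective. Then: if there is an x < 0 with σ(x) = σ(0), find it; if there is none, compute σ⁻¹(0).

Both pieces are strictly increasing (slopes 3 and 4), so each is injective on its own interval.
The left piece maps (−∞, 0) onto (−∞, 2); the right piece maps [0, ∞) onto [2, ∞).
Since 2 = 2, the images partition ℝ: σ is injective and surjective, hence bijective.
Because the two images are disjoint, no x < 0 has σ(x) = σ(0), so we compute σ⁻¹(0): 0 lies in (−∞, 2), so solve 3x + 2 = 0: x = (0 − 2)/3 = −2/3.

-2/3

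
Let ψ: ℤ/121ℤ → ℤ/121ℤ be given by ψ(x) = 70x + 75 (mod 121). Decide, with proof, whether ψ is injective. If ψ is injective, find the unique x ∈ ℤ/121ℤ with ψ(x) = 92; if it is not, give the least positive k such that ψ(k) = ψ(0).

40

If ψ(a) = ψ(b), then 70a ≡ 70b (mod 121). Because gcd(70, 121) = 1, we may cancel 70 to get a ≡ b (mod 121).
Therefore ψ is injective.
We now compute 70⁻¹ mod 121 explicitly. Euclid's algorithm: 121 = 1·70 + 51, 70 = 1·51 + 19, 51 = 2·19 + 13, 19 = 1·13 + 6, 13 = 2·6 + 1; back-substituting gives 1 = 102·70 − 59·121, so 70⁻¹ ≡ 102 (mod 121).
Since ψ is injective, we find ψ⁻¹(92): we need 70x ≡ 92 − 75 ≡ 17 (mod 121). Using 70⁻¹ = 102: x ≡ 102·17 = 1734 = 14·121 + 40, so x = 40.
Check: ψ(40) = 70·40 + 75 = 2875 = 23·121 + 92 ≡ 92 (mod 121).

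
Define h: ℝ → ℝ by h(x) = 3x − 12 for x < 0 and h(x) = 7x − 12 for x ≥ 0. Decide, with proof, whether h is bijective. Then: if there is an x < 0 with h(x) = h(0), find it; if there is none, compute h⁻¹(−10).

2/7

Both pieces are strictly increasing (slopes 3 and 7), so each is injective on its own interval.
The left piece maps (−∞, 0) onto (−∞, −12); the right piece maps [0, ∞) onto [−12, ∞).
Since −12 = −12, the images partition ℝ: h is injective and surjective, hence bijective.
Because the two images are disjoint, no x < 0 has h(x) = h(0), so we compute h⁻¹(−10): −10 lies in [−12, ∞), so solve 7x − 12 = −10: x = (−10 + 12)/7 = 2/7.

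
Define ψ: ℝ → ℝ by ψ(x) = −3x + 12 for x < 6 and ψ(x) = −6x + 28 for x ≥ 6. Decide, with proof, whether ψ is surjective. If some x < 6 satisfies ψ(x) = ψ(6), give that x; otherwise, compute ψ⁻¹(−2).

Both pieces are strictly decreasing (slopes −3 and −6), so each is injective on its own interval.
The left piece maps (−∞, 6) onto (−6, ∞); the right piece maps [6, ∞) onto (−∞, −8].
The union (−6, ∞) ∪ (−∞, −8] omits the interval between −6 and −8; in particular −6 has no preimage. So ψ is not surjective.
Because the two images are disjoint, no x < 6 has ψ(x) = ψ(6), so we compute ψ⁻¹(−2): −2 lies in (−6, ∞), so solve −3x + 12 = −2: x = (−2 − 12)/(−3) = 14/3.

14/3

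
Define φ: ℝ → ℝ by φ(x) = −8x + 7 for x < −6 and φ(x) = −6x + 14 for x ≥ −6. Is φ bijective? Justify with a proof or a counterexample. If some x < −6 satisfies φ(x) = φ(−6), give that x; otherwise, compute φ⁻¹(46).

-16/3

Both pieces are strictly decreasing (slopes −8 and −6), so each is injective on its own interval.
The left piece maps (−∞, −6) onto (55, ∞); the right piece maps [−6, ∞) onto (−∞, 50].
The images leave a gap (55 has no preimage), so φ is not surjective, hence not bijective.
Because the two images are disjoint, no x < −6 has φ(x) = φ(−6), so we compute φ⁻¹(46): 46 lies in (−∞, 50], so solve −6x + 14 = 46: x = (46 − 14)/(−6) = −16/3.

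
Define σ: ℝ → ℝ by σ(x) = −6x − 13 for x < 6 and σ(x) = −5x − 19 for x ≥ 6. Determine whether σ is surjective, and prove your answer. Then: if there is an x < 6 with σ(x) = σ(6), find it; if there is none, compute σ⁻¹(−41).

14/3

Both pieces are strictly decreasing (slopes −6 and −5), so each is injective on its own interval.
The left piece maps (−∞, 6) onto (−49, ∞); the right piece maps [6, ∞) onto (−∞, −49].
These images together cover ℝ, so σ is surjective.
Because the two images are disjoint, no x < 6 has σ(x) = σ(6), so we compute σ⁻¹(−41): −41 lies in (−49, ∞), so solve −6x − 13 = −41: x = (−41 + 13)/(−6) = 14/3.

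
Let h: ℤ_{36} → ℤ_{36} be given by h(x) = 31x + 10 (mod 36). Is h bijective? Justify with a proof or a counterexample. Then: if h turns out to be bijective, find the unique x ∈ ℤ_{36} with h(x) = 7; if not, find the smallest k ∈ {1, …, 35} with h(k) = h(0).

If h(x_1) = h(x_2), then 31x_1 ≡ 31x_2 (mod 36). Because gcd(31, 36) = 1, we may cancel 31 to get x_1 ≡ x_2 (mod 36).
We now compute 31⁻¹ mod 36 explicitly. Euclid's algorithm: 36 = 1·31 + 5, 31 = 6·5 + 1; back-substituting gives 1 = 7·31 − 6·36, so 31⁻¹ ≡ 7 (mod 36).
Then y ↦ 7(y − 10) is a two-sided inverse to h, so every y ∈ ℤ_{36} has a preimage.
So h is bijective.
Since h is bijective, we find h⁻¹(7): we need 31x ≡ 7 − 10 ≡ 33 (mod 36). Using 31⁻¹ = 7: x ≡ 7·33 = 231 = 6·36 + 15, so x = 15.
Check: h(15) = 31·15 + 10 = 475 = 13·36 + 7 ≡ 7 (mod 36).

15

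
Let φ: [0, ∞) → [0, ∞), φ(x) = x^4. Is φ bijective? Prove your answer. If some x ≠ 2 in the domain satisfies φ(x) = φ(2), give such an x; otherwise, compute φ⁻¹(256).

On [0, ∞), x ↦ x^4 is strictly increasing (injective) and for any y ∈ [0, ∞) the 4th root y^{1/4} lies in [0, ∞) (surjective). So φ is bijective.
Since x ↦ x^4 is strictly increasing on [0, ∞), it is injective there, so no x ≠ 2 in the domain has φ(x) = φ(2). We therefore compute φ⁻¹(256) = 256^{1/4} = 4 (indeed 4^4 = 256).

4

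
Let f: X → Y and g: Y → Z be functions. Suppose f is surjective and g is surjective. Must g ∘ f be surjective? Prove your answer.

Let c ∈ Z. Since g is surjective, there is b ∈ Y with g(b) = c. Since f is surjective, there is a ∈ X with f(a) = b.
Then (g ∘ f)(a) = g(b) = c. So g ∘ f is surjective.

surjective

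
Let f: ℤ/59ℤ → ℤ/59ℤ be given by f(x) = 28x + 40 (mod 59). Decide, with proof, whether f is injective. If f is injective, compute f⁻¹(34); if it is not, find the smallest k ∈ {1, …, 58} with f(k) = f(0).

By definition, f is injective when f(s) = f(t) forces s = t.
Suppose f(s) = f(t) in ℤ/59ℤ. Then 28s + 40 ≡ 28t + 40 (mod 59), therefore 28(s − t) ≡ 0 (mod 59).
Since gcd(28, 59) = 1, 28 is invertible modulo 59, hence s − t ≡ 0 (mod 59), i.e. s = t.
Thus f is injective.
We now compute 28⁻¹ mod 59 explicitly. Euclid's algorithm: 59 = 2·28 + 3, 28 = 9·3 + 1; back-substituting gives 1 = 19·28 − 9·59, so 28⁻¹ ≡ 19 (mod 59).
Since f is injective, we find f⁻¹(34): we need 28x ≡ 34 − 40 ≡ 53 (mod 59). Using 28⁻¹ = 19: x ≡ 19·53 = 1007 = 17·59 + 4, so x = 4.
Check: f(4) = 28·4 + 40 = 152 = 2·59 + 34 ≡ 34 (mod 59).

4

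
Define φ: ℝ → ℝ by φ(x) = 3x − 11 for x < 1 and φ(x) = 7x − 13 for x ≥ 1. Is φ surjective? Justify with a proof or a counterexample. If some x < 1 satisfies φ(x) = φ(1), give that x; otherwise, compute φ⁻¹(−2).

11/7

Both pieces are strictly increasing (slopes 3 and 7), so each is injective on its own interval.
The left piece maps (−∞, 1) onto (−∞, −8); the right piece maps [1, ∞) onto [−6, ∞).
The union (−∞, −8) ∪ [−6, ∞) omits the interval between −8 and −6; in particular −8 has no preimage. So φ is not surjective.
Because the two images are disjoint, no x < 1 has φ(x) = φ(1), so we compute φ⁻¹(−2): −2 lies in [−6, ∞), so solve 7x − 13 = −2: x = (−2 + 13)/7 = 11/7.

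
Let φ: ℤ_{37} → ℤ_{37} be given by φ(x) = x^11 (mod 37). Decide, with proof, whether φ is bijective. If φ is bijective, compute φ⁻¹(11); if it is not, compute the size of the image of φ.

Since 37 is prime, the nonzero elements of ℤ_{37} form a cyclic group of order 36.
As gcd(11, 36) = 1, raising to the 11th power is a bijection on this group: if a^11 ≡ b^11 then (ab^{−1})^11 = 1, and the only element of order dividing gcd(11, 36) = 1 is 1, so a = b.
With φ(0) = 0 this makes φ injective on all of ℤ_{37}, hence bijective (finite equal-size domain and codomain). In particular φ is bijective.
Since φ is bijective, we find the preimage of 11. The inverse of x ↦ x^11 on (ℤ_{37})^× is x ↦ x^23, because 11·23 = 253 = 7·36 + 1 ≡ 1 (mod 36) and x^{36} = 1 for x ≠ 0 (Fermat). So φ⁻¹(11) = 11^23 mod 37.
Repeated squaring mod 37: 11^1 ≡ 11, 11^2 ≡ 11² = 121 ≡ 10, 11^4 ≡ 10² = 100 ≡ 26, 11^8 ≡ 26² = 676 ≡ 10, 11^16 ≡ 10² = 100 ≡ 26. Since 23 = 16 + 4 + 2 + 1, 11^23 ≡ 26·26·10·11: 26·26 = 676 ≡ 10, then 10·10 = 100 ≡ 26, then 26·11 = 286 ≡ 27. So 11^23 ≡ 27 (mod 37).
Hence φ⁻¹(11) = 27.

27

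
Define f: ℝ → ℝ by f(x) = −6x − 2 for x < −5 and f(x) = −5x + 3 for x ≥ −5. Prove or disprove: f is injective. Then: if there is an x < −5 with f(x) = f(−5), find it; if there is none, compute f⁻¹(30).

Both pieces are strictly decreasing (slopes −6 and −5), so each is injective on its own interval.
The left piece maps (−∞, −5) onto (28, ∞); the right piece maps [−5, ∞) onto (−∞, 28].
These images are disjoint, so no value is attained by both pieces. Therefore f is injective.
Because the two images are disjoint, no x < −5 has f(x) = f(−5), so we compute f⁻¹(30): 30 lies in (28, ∞), so solve −6x − 2 = 30: x = (30 + 2)/(−6) = −16/3.

-16/3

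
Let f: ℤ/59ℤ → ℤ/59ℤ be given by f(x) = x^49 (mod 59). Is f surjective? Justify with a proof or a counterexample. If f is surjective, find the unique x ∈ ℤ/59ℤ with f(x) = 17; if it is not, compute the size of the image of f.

Since 59 is prime, the nonzero elements of ℤ/59ℤ form a cyclic group of order 58.
As gcd(49, 58) = 1, raising to the 49th power is a bijection on this group: if s^49 ≡ t^49 then (st^{−1})^49 = 1, and the only element of order dividing gcd(49, 58) = 1 is 1, so s = t.
With f(0) = 0 this makes f injective on all of ℤ/59ℤ, hence bijective (finite equal-size domain and codomain). In particular f is surjective.
Since f is surjective, we find the preimage of 17. The inverse of x ↦ x^49 on (ℤ/59ℤ)^× is x ↦ x^45, because 49·45 = 2205 = 38·58 + 1 ≡ 1 (mod 58) and x^{58} = 1 for x ≠ 0 (Fermat). So f⁻¹(17) = 17^45 mod 59.
Repeated squaring mod 59: 17^1 ≡ 17, 17^2 ≡ 17² = 289 ≡ 53, 17^4 ≡ 53² = 2809 ≡ 36, 17^8 ≡ 36² = 1296 ≡ 57, 17^16 ≡ 57² = 3249 ≡ 4, 17^32 ≡ 4² = 16. Since 45 = 32 + 8 + 4 + 1, 17^45 ≡ 16·57·36·17: 16·57 = 912 ≡ 27, then 27·36 = 972 ≡ 28, then 28·17 = 476 ≡ 4. So 17^45 ≡ 4 (mod 59).
Hence f⁻¹(17) = 4.

4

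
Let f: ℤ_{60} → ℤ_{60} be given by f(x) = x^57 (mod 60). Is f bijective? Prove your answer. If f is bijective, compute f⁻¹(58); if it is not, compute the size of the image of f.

45

f(0) = 0^57 = 0.
f(30): Repeated squaring mod 60: 30^1 ≡ 30, 30^2 ≡ 30² = 900 ≡ 0, 30^4 ≡ 0² = 0, 30^8 ≡ 0² = 0, 30^16 ≡ 0² = 0, 30^32 ≡ 0² = 0. Since 57 = 32 + 16 + 8 + 1, 30^57 ≡ 0·0·0·30: 0·0 = 0, then 0·0 = 0, then 0·30 = 0. So 30^57 ≡ 0 (mod 60).
So f(0) = f(30) = 0 while 0 ≠ 30, therefore f is not injective, hence not bijective.
Since f is not bijective, we determine |image(f)|. Computing x^57 mod 60 for each x (by repeated squaring, reducing mod 60 at every step), the values f(0), f(1), …, f(59) are: 0, 1, 32, 3, 4, 5, 36, 7, 8, 9, 40, 11, 12, 13, 44, 15, 16, 17, 48, 19, 20, 21, 52, 23, 24, 25, 56, 27, 28, 29, 0, 31, 32, 33, 4, 35, 36, 37, 8, 39, 40, 41, 12, 43, 44, 45, 16, 47, 48, 49, 20, 51, 52, 53, 24, 55, 56, 57, 28, 59.
The distinct values are {0, 1, 3, 4, 5, 7, 8, 9, 11, 12, 13, 15, 16, 17, 19, 20, 21, 23, 24, 25, 27, 28, 29, 31, 32, 33, 35, 36, 37, 39, 40, 41, 43, 44, 45, 47, 48, 49, 51, 52, 53, 55, 56, 57, 59}; there are 45 of them.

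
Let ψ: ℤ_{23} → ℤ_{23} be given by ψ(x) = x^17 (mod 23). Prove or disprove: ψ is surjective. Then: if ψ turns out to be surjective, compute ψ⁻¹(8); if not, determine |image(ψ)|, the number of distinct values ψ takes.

18

Since 23 is prime, the nonzero elements of ℤ_{23} form a cyclic group of order 22.
As gcd(17, 22) = 1, raising to the 17th power is a bijection on this group: if a^17 ≡ b^17 then (ab^{−1})^17 = 1, and the only element of order dividing gcd(17, 22) = 1 is 1, so a = b.
With ψ(0) = 0 this makes ψ injective on all of ℤ_{23}, hence bijective (finite equal-size domain and codomain). In particular ψ is surjective.
Since ψ is surjective, we find the preimage of 8. The inverse of x ↦ x^17 on (ℤ_{23})^× is x ↦ x^13, because 17·13 = 221 = 10·22 + 1 ≡ 1 (mod 22) and x^{22} = 1 for x ≠ 0 (Fermat). So ψ⁻¹(8) = 8^13 mod 23.
Repeated squaring mod 23: 8^1 ≡ 8, 8^2 ≡ 8² = 64 ≡ 18, 8^4 ≡ 18² = 324 ≡ 2, 8^8 ≡ 2² = 4. Since 13 = 8 + 4 + 1, 8^13 ≡ 4·2·8: 4·2 = 8, then 8·8 = 64 ≡ 18. So 8^13 ≡ 18 (mod 23).
Hence ψ⁻¹(8) = 18.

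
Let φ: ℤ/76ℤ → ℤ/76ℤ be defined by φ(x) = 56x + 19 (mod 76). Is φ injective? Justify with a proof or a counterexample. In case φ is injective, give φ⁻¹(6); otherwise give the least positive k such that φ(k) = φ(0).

19

We have gcd(56, 76) = 4 > 1. Taking u = 0 and v = 19: φ(0) = 19 and φ(19) = 56·19 + 19 = 1083 ≡ 19 (mod 76).
So φ(0) = φ(19) while 0 ≠ 19, hence φ is not injective.
Since φ is not injective, we find the least positive k with φ(k) = φ(0): this means 56k ≡ 0 (mod 76), i.e. 76 ∣ 56k. Since gcd(56, 76) = 4, dividing through by 4 this holds exactly when 19 ∣ 14k, and as gcd(14, 19) = 1, exactly when 19 ∣ k.
The smallest positive such k is 19.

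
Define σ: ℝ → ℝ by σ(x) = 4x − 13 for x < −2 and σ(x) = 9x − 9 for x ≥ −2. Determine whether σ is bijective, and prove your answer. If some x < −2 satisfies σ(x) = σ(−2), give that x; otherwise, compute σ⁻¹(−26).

-7/2

Both pieces are strictly increasing (slopes 4 and 9), so each is injective on its own interval.
The left piece maps (−∞, −2) onto (−∞, −21); the right piece maps [−2, ∞) onto [−27, ∞).
These images overlap. In particular σ(−2) = −27 (right piece), and solving 4x − 13 = −27 on the left piece gives x = −7/2 < −2.
So σ(−7/2) = σ(−2) with −7/2 ≠ −2, and σ is not injective, hence not bijective. This x = −7/2 is the requested value below −2.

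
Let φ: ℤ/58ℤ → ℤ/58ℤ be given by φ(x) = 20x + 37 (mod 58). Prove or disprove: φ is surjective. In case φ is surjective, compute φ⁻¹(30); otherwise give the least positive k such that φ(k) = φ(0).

Since gcd(20, 58) = 2, we have 20x ≡ 0 (mod 2) for all x, so φ(x) ≡ 1 (mod 2).
But 0 ≢ 1 (mod 2), so 0 ∈ ℤ/58ℤ has no preimage. Therefore φ is not surjective.
Since φ is not surjective, we find the least positive k with φ(k) = φ(0): this means 20k ≡ 0 (mod 58), i.e. 58 ∣ 20k. Since gcd(20, 58) = 2, dividing through by 2 this holds exactly when 29 ∣ 10k, and as gcd(10, 29) = 1, exactly when 29 ∣ k.
The smallest positive such k is 29.

29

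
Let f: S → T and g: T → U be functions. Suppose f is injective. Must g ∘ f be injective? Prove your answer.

No. Take S = T = U = {0, 1}, f = identity (injective), and g(x) = 0 for every x.
Then (g ∘ f)(0) = 0 = (g ∘ f)(1) with 0 ≠ 1, so g ∘ f is not injective.

not injective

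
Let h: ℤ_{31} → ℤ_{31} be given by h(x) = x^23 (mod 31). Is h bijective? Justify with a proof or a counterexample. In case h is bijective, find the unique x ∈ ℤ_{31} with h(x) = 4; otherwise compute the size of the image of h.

Since 31 is prime, the nonzero elements of ℤ_{31} form a cyclic group of order 30.
As gcd(23, 30) = 1, raising to the 23rd power is a bijection on this group: if u^23 ≡ v^23 then (uv^{−1})^23 = 1, and the only element of order dividing gcd(23, 30) = 1 is 1, so u = v.
With h(0) = 0 this makes h injective on all of ℤ_{31}, hence bijective (finite equal-size domain and codomain). In particular h is bijective.
Since h is bijective, we find the preimage of 4. The inverse of x ↦ x^23 on (ℤ_{31})^× is x ↦ x^17, because 23·17 = 391 = 13·30 + 1 ≡ 1 (mod 30) and x^{30} = 1 for x ≠ 0 (Fermat). So h⁻¹(4) = 4^17 mod 31.
Repeated squaring mod 31: 4^1 ≡ 4, 4^2 ≡ 4² = 16, 4^4 ≡ 16² = 256 ≡ 8, 4^8 ≡ 8² = 64 ≡ 2, 4^16 ≡ 2² = 4. Since 17 = 16 + 1, 4^17 ≡ 4·4: 4·4 = 16. So 4^17 ≡ 16 (mod 31).
Hence h⁻¹(4) = 16.

16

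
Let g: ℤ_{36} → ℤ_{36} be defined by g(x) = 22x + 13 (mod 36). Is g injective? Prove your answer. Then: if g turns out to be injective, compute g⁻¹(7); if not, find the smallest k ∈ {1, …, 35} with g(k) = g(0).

We have gcd(22, 36) = 2 > 1. Taking s = 0 and t = 18: g(0) = 13 and g(18) = 22·18 + 13 = 409 ≡ 13 (mod 36).
So g(0) = g(18) while 0 ≠ 18, so g is not injective.
Since g is not injective, we find the least positive k with g(k) = g(0): this means 22k ≡ 0 (mod 36), i.e. 36 ∣ 22k. Since gcd(22, 36) = 2, dividing through by 2 this holds exactly when 18 ∣ 11k, and as gcd(11, 18) = 1, exactly when 18 ∣ k.
The smallest positive such k is 18.

18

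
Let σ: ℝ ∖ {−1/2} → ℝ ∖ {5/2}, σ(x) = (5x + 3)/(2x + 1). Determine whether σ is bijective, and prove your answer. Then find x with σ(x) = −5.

Suppose σ(x_1) = σ(x_2). Cross-multiplying: (5x_1 + 3)(2x_2 + 1) = (5x_2 + 3)(2x_1 + 1).
Expanding both sides and cancelling the symmetric terms leaves −1·(x_1 − x_2) = 0. Since −1 ≠ 0, x_1 = x_2. Hence σ is injective.
For any y ≠ 5/2, solving y(2x + 1) = 5x + 3 for x gives a well-defined x ≠ −1/2. So σ is surjective.
So σ is bijective.
Solving σ(x) = −5: cross-multiplying gives 5x + 3 = −5(2x + 1), which rearranges to 15x = −8, so x = −8/15.

-8/15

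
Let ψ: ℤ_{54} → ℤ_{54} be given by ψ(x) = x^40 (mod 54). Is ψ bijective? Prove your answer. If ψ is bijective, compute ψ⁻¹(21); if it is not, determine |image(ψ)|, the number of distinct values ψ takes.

ψ(0) = 0^40 = 0.
ψ(6): Repeated squaring mod 54: 6^1 ≡ 6, 6^2 ≡ 6² = 36, 6^4 ≡ 36² = 1296 ≡ 0, 6^8 ≡ 0² = 0, 6^16 ≡ 0² = 0, 6^32 ≡ 0² = 0. Since 40 = 32 + 8, 6^40 ≡ 0·0: 0·0 = 0. So 6^40 ≡ 0 (mod 54).
So ψ(0) = ψ(6) = 0 while 0 ≠ 6, hence ψ is not injective, hence not bijective.
Since ψ is not bijective, we determine |image(ψ)|. Computing x^40 mod 54 for each x (by repeated squaring, reducing mod 54 at every step), the values ψ(0), ψ(1), …, ψ(53) are: 0, 1, 16, 27, 40, 31, 0, 25, 46, 27, 10, 7, 0, 49, 22, 27, 34, 37, 0, 19, 52, 27, 4, 13, 0, 43, 28, 27, 28, 43, 0, 13, 4, 27, 52, 19, 0, 37, 34, 27, 22, 49, 0, 7, 10, 27, 46, 25, 0, 31, 40, 27, 16, 1.
The distinct values are {0, 1, 4, 7, 10, 13, 16, 19, 22, 25, 27, 28, 31, 34, 37, 40, 43, 46, 49, 52}; there are 20 of them.

20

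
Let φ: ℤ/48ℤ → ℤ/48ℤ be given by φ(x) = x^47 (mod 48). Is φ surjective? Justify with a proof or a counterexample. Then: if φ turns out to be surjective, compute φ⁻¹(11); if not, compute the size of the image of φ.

27

φ(0) = 0^47 = 0.
φ(6): Repeated squaring mod 48: 6^1 ≡ 6, 6^2 ≡ 6² = 36, 6^4 ≡ 36² = 1296 ≡ 0, 6^8 ≡ 0² = 0, 6^16 ≡ 0² = 0, 6^32 ≡ 0² = 0. Since 47 = 32 + 8 + 4 + 2 + 1, 6^47 ≡ 0·0·0·36·6: 0·0 = 0, then 0·0 = 0, then 0·36 = 0, then 0·6 = 0. So 6^47 ≡ 0 (mod 48).
So φ(0) = φ(6) = 0 while 0 ≠ 6, so φ is not injective.
A non-injective map from the 48-element set ℤ/48ℤ to itself takes at most 47 distinct values, so it cannot be surjective. Thus φ is not surjective.
Since φ is not surjective, we determine |image(φ)|. Computing x^47 mod 48 for each x (by repeated squaring, reducing mod 48 at every step), the values φ(0), φ(1), …, φ(47) are: 0, 1, 32, 27, 16, 29, 0, 7, 32, 9, 16, 35, 0, 37, 32, 15, 16, 17, 0, 43, 32, 45, 16, 23, 0, 25, 32, 3, 16, 5, 0, 31, 32, 33, 16, 11, 0, 13, 32, 39, 16, 41, 0, 19, 32, 21, 16, 47.
The distinct values are {0, 1, 3, 5, 7, 9, 11, 13, 15, 16, 17, 19, 21, 23, 25, 27, 29, 31, 32, 33, 35, 37, 39, 41, 43, 45, 47}; there are 27 of them.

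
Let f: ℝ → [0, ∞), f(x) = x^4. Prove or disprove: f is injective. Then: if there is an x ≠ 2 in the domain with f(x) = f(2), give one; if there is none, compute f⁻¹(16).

f(2) = 16 = (−2)^4 = f(−2) (since 4 is even), with 2 ≠ −2. So f is not injective.
For the follow-up, such an x exists: taking x = −2 ∈ ℝ gives f(−2) = 16 = f(2) with −2 ≠ 2.

-2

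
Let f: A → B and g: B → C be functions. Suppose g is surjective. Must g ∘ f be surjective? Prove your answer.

No. Take A = {0}, B = C = {0, 1}, f(0) = 0, and g = identity (surjective).
Then (g ∘ f)(0) = 0, and 1 ∈ C has no preimage under g ∘ f, so g ∘ f is not surjective.

not surjective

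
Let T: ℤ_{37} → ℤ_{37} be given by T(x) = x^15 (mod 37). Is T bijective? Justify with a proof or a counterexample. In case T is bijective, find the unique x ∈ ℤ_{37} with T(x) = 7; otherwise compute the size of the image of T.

T(3): Repeated squaring mod 37: 3^1 ≡ 3, 3^2 ≡ 3² = 9, 3^4 ≡ 9² = 81 ≡ 7, 3^8 ≡ 7² = 49 ≡ 12. Since 15 = 8 + 4 + 2 + 1, 3^15 ≡ 12·7·9·3: 12·7 = 84 ≡ 10, then 10·9 = 90 ≡ 16, then 16·3 = 48 ≡ 11. So 3^15 ≡ 11 (mod 37).
T(4): Repeated squaring mod 37: 4^1 ≡ 4, 4^2 ≡ 4² = 16, 4^4 ≡ 16² = 256 ≡ 34, 4^8 ≡ 34² = 1156 ≡ 9. Since 15 = 8 + 4 + 2 + 1, 4^15 ≡ 9·34·16·4: 9·34 = 306 ≡ 10, then 10·16 = 160 ≡ 12, then 12·4 = 48 ≡ 11. So 4^15 ≡ 11 (mod 37).
So T(3) = T(4) = 11 while 3 ≠ 4, therefore T is not injective, hence not bijective.
Since T is not bijective, we determine |image(T)|. Computing x^15 mod 37 for each x (by repeated squaring, reducing mod 37 at every step), the values T(0), T(1), …, T(36) are: 0, 1, 23, 11, 11, 29, 31, 26, 31, 10, 1, 36, 10, 29, 6, 23, 10, 14, 8, 29, 23, 27, 14, 31, 8, 27, 1, 36, 27, 6, 11, 6, 8, 26, 26, 14, 36.
The distinct values are {0, 1, 6, 8, 10, 11, 14, 23, 26, 27, 29, 31, 36}; there are 13 of them.

13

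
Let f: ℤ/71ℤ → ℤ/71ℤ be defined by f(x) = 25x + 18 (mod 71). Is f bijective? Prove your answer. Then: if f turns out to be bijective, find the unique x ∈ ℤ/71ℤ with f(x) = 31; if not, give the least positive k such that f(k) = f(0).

63

If f(a) = f(b), then 25a ≡ 25b (mod 71). Because gcd(25, 71) = 1, we may cancel 25 to get a ≡ b (mod 71).
We now compute 25⁻¹ mod 71 explicitly. Euclid's algorithm: 71 = 2·25 + 21, 25 = 1·21 + 4, 21 = 5·4 + 1; back-substituting gives 1 = 54·25 − 19·71, so 25⁻¹ ≡ 54 (mod 71).
For any y ∈ ℤ/71ℤ, x = 54(y − 18) mod 71 satisfies f(x) = 25·54(y − 18) + 18 ≡ y (since 25·54 ≡ 1 mod 71). So every y has a preimage.
Thus f is bijective.
Since f is bijective, we compute f⁻¹(31): solve 25x + 18 ≡ 31 (mod 71), i.e. 25x ≡ 13 (mod 71).
Multiplying by 25⁻¹ = 54 gives x ≡ 54·13 = 702 = 9·71 + 63 ≡ 63 (mod 71).
Check: f(63) = 25·63 + 18 = 1593 = 22·71 + 31 ≡ 31 (mod 71).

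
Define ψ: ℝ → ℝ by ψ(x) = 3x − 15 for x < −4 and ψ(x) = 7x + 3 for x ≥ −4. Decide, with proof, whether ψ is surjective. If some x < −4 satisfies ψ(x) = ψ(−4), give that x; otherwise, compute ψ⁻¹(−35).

-20/3

Both pieces are strictly increasing (slopes 3 and 7), so each is injective on its own interval.
The left piece maps (−∞, −4) onto (−∞, −27); the right piece maps [−4, ∞) onto [−25, ∞).
The union (−∞, −27) ∪ [−25, ∞) omits the interval between −27 and −25; in particular −27 has no preimage. So ψ is not surjective.
Because the two images are disjoint, no x < −4 has ψ(x) = ψ(−4), so we compute ψ⁻¹(−35): −35 lies in (−∞, −27), so solve 3x − 15 = −35: x = (−35 + 15)/3 = −20/3.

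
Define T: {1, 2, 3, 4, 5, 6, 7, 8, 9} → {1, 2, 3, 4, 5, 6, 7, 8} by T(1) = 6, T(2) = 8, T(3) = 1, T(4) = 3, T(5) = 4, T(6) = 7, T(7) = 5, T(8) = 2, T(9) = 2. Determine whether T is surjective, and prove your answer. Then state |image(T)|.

Every element of the codomain has a preimage: 1 = T(3), 2 = T(8), 3 = T(4), 4 = T(5), 5 = T(7), 6 = T(1), 7 = T(6), 8 = T(2).
Hence T is surjective.
The image of T is {1, 2, 3, 4, 5, 6, 7, 8}, which has 8 elements.

8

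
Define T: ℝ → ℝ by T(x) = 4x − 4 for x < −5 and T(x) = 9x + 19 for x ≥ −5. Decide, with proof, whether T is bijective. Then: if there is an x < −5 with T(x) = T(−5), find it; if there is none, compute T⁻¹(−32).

Both pieces are strictly increasing (slopes 4 and 9), so each is injective on its own interval.
The left piece maps (−∞, −5) onto (−∞, −24); the right piece maps [−5, ∞) onto [−26, ∞).
These images overlap. In particular T(−5) = −26 (right piece), and solving 4x − 4 = −26 on the left piece gives x = −11/2 < −5.
So T(−11/2) = T(−5) with −11/2 ≠ −5, and T is not injective, hence not bijective. This x = −11/2 is the requested value below −5.

-11/2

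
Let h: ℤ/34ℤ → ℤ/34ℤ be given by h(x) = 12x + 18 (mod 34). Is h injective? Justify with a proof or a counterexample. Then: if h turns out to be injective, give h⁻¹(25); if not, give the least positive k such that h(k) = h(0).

17

We have gcd(12, 34) = 2 > 1. Taking u = 0 and v = 17: h(0) = 18 and h(17) = 12·17 + 18 = 222 ≡ 18 (mod 34).
So h(0) = h(17) while 0 ≠ 17, therefore h is not injective.
Since h is not injective, we find the least positive k with h(k) = h(0): this means 12k ≡ 0 (mod 34), i.e. 34 ∣ 12k. Since gcd(12, 34) = 2, dividing through by 2 this holds exactly when 17 ∣ 6k, and as gcd(6, 17) = 1, exactly when 17 ∣ k.
The smallest positive such k is 17.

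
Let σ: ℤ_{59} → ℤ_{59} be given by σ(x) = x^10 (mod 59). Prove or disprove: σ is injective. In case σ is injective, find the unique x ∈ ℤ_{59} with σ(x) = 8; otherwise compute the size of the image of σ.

30

σ(29): Repeated squaring mod 59: 29^1 ≡ 29, 29^2 ≡ 29² = 841 ≡ 15, 29^4 ≡ 15² = 225 ≡ 48, 29^8 ≡ 48² = 2304 ≡ 3. Since 10 = 8 + 2, 29^10 ≡ 3·15: 3·15 = 45. So 29^10 ≡ 45 (mod 59).
σ(30): Repeated squaring mod 59: 30^1 ≡ 30, 30^2 ≡ 30² = 900 ≡ 15, 30^4 ≡ 15² = 225 ≡ 48, 30^8 ≡ 48² = 2304 ≡ 3. Since 10 = 8 + 2, 30^10 ≡ 3·15: 3·15 = 45. So 30^10 ≡ 45 (mod 59).
So σ(29) = σ(30) = 45 while 29 ≠ 30, hence σ is not injective.
Since σ is not injective, we determine |image(σ)|. Computing x^10 mod 59 for each x (by repeated squaring, reducing mod 59 at every step), the values σ(0), σ(1), …, σ(58) are: 0, 1, 21, 49, 28, 4, 26, 5, 57, 41, 25, 7, 15, 36, 46, 19, 17, 12, 35, 51, 53, 9, 29, 27, 20, 16, 48, 3, 22, 45, 45, 22, 3, 48, 16, 20, 27, 29, 9, 53, 51, 35, 12, 17, 19, 46, 36, 15, 7, 25, 41, 57, 5, 26, 4, 28, 49, 21, 1.
The distinct values are {0, 1, 3, 4, 5, 7, 9, 12, 15, 16, 17, 19, 20, 21, 22, 25, 26, 27, 28, 29, 35, 36, 41, 45, 46, 48, 49, 51, 53, 57}; there are 30 of them.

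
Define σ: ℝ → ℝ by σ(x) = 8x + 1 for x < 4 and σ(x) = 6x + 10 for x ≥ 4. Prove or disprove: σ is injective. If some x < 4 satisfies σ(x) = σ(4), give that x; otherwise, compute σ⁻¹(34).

Both pieces are strictly increasing (slopes 8 and 6), so each is injective on its own interval.
The left piece maps (−∞, 4) onto (−∞, 33); the right piece maps [4, ∞) onto [34, ∞).
These images are disjoint, so no value is attained by both pieces. Therefore σ is injective.
Because the two images are disjoint, no x < 4 has σ(x) = σ(4), so we compute σ⁻¹(34): 34 lies in [34, ∞), so solve 6x + 10 = 34: x = (34 − 10)/6 = 4.

4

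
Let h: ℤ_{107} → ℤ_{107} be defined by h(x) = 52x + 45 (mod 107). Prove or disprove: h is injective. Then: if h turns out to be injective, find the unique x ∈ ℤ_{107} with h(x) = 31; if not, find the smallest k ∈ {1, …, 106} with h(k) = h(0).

45

If h(s) = h(t), then 52s ≡ 52t (mod 107). Because gcd(52, 107) = 1, we may cancel 52 to get s ≡ t (mod 107).
Thus h is injective.
We now compute 52⁻¹ mod 107 explicitly. Euclid's algorithm: 107 = 2·52 + 3, 52 = 17·3 + 1; back-substituting gives 1 = 35·52 − 17·107, so 52⁻¹ ≡ 35 (mod 107).
Since h is injective, we find h⁻¹(31): we need 52x ≡ 31 − 45 ≡ 93 (mod 107). Using 52⁻¹ = 35: x ≡ 35·93 = 3255 = 30·107 + 45, so x = 45.
Check: h(45) = 52·45 + 45 = 2385 = 22·107 + 31 ≡ 31 (mod 107).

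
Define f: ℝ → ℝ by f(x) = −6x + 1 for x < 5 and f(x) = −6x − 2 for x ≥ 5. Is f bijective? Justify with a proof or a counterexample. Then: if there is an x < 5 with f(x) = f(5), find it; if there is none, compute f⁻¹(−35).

Both pieces are strictly decreasing (slopes −6 and −6), so each is injective on its own interval.
The left piece maps (−∞, 5) onto (−29, ∞); the right piece maps [5, ∞) onto (−∞, −32].
The images leave a gap (−29 has no preimage), so f is not surjective, hence not bijective.
Because the two images are disjoint, no x < 5 has f(x) = f(5), so we compute f⁻¹(−35): −35 lies in (−∞, −32], so solve −6x − 2 = −35: x = (−35 + 2)/(−6) = 11/2.

11/2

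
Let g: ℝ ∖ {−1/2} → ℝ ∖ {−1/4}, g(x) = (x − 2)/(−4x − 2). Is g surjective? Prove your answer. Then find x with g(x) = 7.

-12/29

For any y ≠ −1/4, solving y(−4x − 2) = x − 2 for x gives a well-defined x ≠ −1/2. So g is surjective.
Solving g(x) = 7: cross-multiplying gives x − 2 = 7(−4x − 2), which rearranges to 29x = −12, so x = −12/29.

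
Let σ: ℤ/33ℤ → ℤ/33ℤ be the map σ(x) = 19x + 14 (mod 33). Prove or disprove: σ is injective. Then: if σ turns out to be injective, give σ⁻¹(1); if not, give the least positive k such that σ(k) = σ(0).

Suppose σ(s) = σ(t) in ℤ/33ℤ. Then 19s + 14 ≡ 19t + 14 (mod 33), hence 19(s − t) ≡ 0 (mod 33).
Since gcd(19, 33) = 1, 19 is invertible modulo 33, so s − t ≡ 0 (mod 33), i.e. s = t.
Thus σ is injective.
We now compute 19⁻¹ mod 33 explicitly. Euclid's algorithm: 33 = 1·19 + 14, 19 = 1·14 + 5, 14 = 2·5 + 4, 5 = 1·4 + 1; back-substituting gives 1 = 7·19 − 4·33, so 19⁻¹ ≡ 7 (mod 33).
Since σ is injective, we find σ⁻¹(1): we need 19x ≡ 1 − 14 ≡ 20 (mod 33). Using 19⁻¹ = 7: x ≡ 7·20 = 140 = 4·33 + 8, so x = 8.
Check: σ(8) = 19·8 + 14 = 166 = 5·33 + 1 ≡ 1 (mod 33).

8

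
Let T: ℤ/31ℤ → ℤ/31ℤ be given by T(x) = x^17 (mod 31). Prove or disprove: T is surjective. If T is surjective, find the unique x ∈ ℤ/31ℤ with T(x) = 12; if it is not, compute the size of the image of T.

Since 31 is prime, the nonzero elements of ℤ/31ℤ form a cyclic group of order 30.
As gcd(17, 30) = 1, raising to the 17th power is a bijection on this group: if u^17 ≡ v^17 then (uv^{−1})^17 = 1, and the only element of order dividing gcd(17, 30) = 1 is 1, so u = v.
With T(0) = 0 this makes T injective on all of ℤ/31ℤ, hence bijective (finite equal-size domain and codomain). In particular T is surjective.
Since T is surjective, we find the preimage of 12. The inverse of x ↦ x^17 on (ℤ/31ℤ)^× is x ↦ x^23, because 17·23 = 391 = 13·30 + 1 ≡ 1 (mod 30) and x^{30} = 1 for x ≠ 0 (Fermat). So T⁻¹(12) = 12^23 mod 31.
Repeated squaring mod 31: 12^1 ≡ 12, 12^2 ≡ 12² = 144 ≡ 20, 12^4 ≡ 20² = 400 ≡ 28, 12^8 ≡ 28² = 784 ≡ 9, 12^16 ≡ 9² = 81 ≡ 19. Since 23 = 16 + 4 + 2 + 1, 12^23 ≡ 19·28·20·12: 19·28 = 532 ≡ 5, then 5·20 = 100 ≡ 7, then 7·12 = 84 ≡ 22. So 12^23 ≡ 22 (mod 31).
Hence T⁻¹(12) = 22.

22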